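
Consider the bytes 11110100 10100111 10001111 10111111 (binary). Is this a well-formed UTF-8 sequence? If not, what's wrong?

Leading byte 0xF4 = 11110100 → 4-byte form.
Payload = 0x1273FF, which exceeds U+10FFFF, the maximum Unicode code point. (Leading bytes F5–FF, or F4 followed by ≥ 0x90, are invalid.)

invalid (encodes a value above U+10FFFF)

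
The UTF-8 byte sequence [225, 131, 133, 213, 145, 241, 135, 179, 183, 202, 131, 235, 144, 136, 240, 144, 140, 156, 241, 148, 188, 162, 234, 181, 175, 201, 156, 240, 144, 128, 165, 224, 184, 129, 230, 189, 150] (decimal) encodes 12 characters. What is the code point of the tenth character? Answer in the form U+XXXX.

U+10025

Offset 0: leading byte 0xE1 = 11100001 → 3-byte char #1 = E1 83 85.
Offset 3: leading byte 0xD5 = 11010101 → 2-byte char #2 = D5 91.
Offset 5: leading byte 0xF1 = 11110001 → 4-byte char #3 = F1 87 B3 B7.
Offset 9: leading byte 0xCA = 11001010 → 2-byte char #4 = CA 83.
Offset 11: leading byte 0xEB = 11101011 → 3-byte char #5 = EB 90 88.
Offset 14: leading byte 0xF0 = 11110000 → 4-byte char #6 = F0 90 8C 9C.
Offset 18: leading byte 0xF1 = 11110001 → 4-byte char #7 = F1 94 BC A2.
Offset 22: leading byte 0xEA = 11101010 → 3-byte char #8 = EA B5 AF.
Offset 25: leading byte 0xC9 = 11001001 → 2-byte char #9 = C9 9C.
Offset 27: leading byte 0xF0 = 11110000 → 4-byte char #10 = F0 90 80 A5.
Leading byte 0xF0 = 11110000 matches 11110xxx → 4-byte sequence.
Byte 1: 0xF0 = 11110000, payload 000 (3 bits).
Byte 2: 0x90 = 10010000 (10xxxxxx ✓), payload 010000.
Byte 3: 0x80 = 10000000 (10xxxxxx ✓), payload 000000.
Byte 4: 0xA5 = 10100101 (10xxxxxx ✓), payload 100101.
Concatenate: 000010000000000100101 = 0x10025 (21 bits → U+10025).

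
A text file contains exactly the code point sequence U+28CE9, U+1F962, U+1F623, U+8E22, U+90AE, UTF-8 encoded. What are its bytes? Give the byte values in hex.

F0 A8 B3 A9 F0 9F A5 A2 F0 9F 98 A3 E8 B8 A2 E9 82 AE

U+28CE9: 4-byte form → F0 A8 B3 A9.
U+1F962: 4-byte form → F0 9F A5 A2.
U+1F623: 4-byte form → F0 9F 98 A3.
U+8E22: 3-byte form → E8 B8 A2.
U+90AE: 3-byte form → E9 82 AE.
Concatenated (18 bytes): F0 A8 B3 A9 F0 9F A5 A2 F0 9F 98 A3 E8 B8 A2 E9 82 AE.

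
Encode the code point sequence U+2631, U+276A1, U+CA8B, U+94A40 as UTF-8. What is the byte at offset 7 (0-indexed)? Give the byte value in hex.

0xEC

U+2631 → 3-byte form E2 98 B1 at offsets 0–2.
U+276A1 → 4-byte form F0 A7 9A A1 at offsets 3–6.
U+CA8B → 3-byte form EC AA 8B at offsets 7–9.
Offset 7 falls in char 3's range; it's byte 1 of EC AA 8B = 0xEC.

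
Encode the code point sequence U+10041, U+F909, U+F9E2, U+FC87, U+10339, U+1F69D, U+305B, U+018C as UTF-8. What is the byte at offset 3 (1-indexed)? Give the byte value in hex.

0x81

1-indexed offset 3 is 0-indexed offset 2.
U+10041 → 4-byte form F0 90 81 81 at offsets 0–3.
Offset 2 falls in char 1's range; it's byte 3 of F0 90 81 81 = 0x81.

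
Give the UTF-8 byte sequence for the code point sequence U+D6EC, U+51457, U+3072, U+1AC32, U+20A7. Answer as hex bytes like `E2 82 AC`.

U+D6EC: 3-byte form → ED 9B AC.
U+51457: 4-byte form → F1 91 91 97.
U+3072: 3-byte form → E3 81 B2.
U+1AC32: 4-byte form → F0 9A B0 B2.
U+20A7: 3-byte form → E2 82 A7.
Concatenated (17 bytes): ED 9B AC F1 91 91 97 E3 81 B2 F0 9A B0 B2 E2 82 A7.

ED 9B AC F1 91 91 97 E3 81 B2 F0 9A B0 B2 E2 82 A7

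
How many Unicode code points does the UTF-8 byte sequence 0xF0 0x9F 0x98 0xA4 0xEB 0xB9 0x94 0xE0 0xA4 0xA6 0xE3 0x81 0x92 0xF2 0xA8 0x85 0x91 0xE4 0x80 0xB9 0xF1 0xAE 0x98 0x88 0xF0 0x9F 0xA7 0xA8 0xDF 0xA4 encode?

9

Byte at offset 0: 0xF0 = 11110000 → 4-byte char (#1). Advance 4.
Byte at offset 4: 0xEB = 11101011 → 3-byte char (#2). Advance 3.
Byte at offset 7: 0xE0 = 11100000 → 3-byte char (#3). Advance 3.
Byte at offset 10: 0xE3 = 11100011 → 3-byte char (#4). Advance 3.
Byte at offset 13: 0xF2 = 11110010 → 4-byte char (#5). Advance 4.
Byte at offset 17: 0xE4 = 11100100 → 3-byte char (#6). Advance 3.
Byte at offset 20: 0xF1 = 11110001 → 4-byte char (#7). Advance 4.
Byte at offset 24: 0xF0 = 11110000 → 4-byte char (#8). Advance 4.
Byte at offset 28: 0xDF = 11011111 → 2-byte char (#9). Advance 2.
Reached end at offset 30 after 9 code points.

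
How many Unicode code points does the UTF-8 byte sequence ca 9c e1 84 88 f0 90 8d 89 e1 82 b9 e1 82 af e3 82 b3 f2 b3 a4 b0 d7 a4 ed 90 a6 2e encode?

Byte at offset 0: 0xCA = 11001010 → 2-byte char (#1). Advance 2.
Byte at offset 2: 0xE1 = 11100001 → 3-byte char (#2). Advance 3.
Byte at offset 5: 0xF0 = 11110000 → 4-byte char (#3). Advance 4.
Byte at offset 9: 0xE1 = 11100001 → 3-byte char (#4). Advance 3.
Byte at offset 12: 0xE1 = 11100001 → 3-byte char (#5). Advance 3.
Byte at offset 15: 0xE3 = 11100011 → 3-byte char (#6). Advance 3.
Byte at offset 18: 0xF2 = 11110010 → 4-byte char (#7). Advance 4.
Byte at offset 22: 0xD7 = 11010111 → 2-byte char (#8). Advance 2.
Byte at offset 24: 0xED = 11101101 → 3-byte char (#9). Advance 3.
Byte at offset 27: 0x2E = 00101110 → 1-byte char (#10). Advance 1.
Reached end at offset 28 after 10 code points.

10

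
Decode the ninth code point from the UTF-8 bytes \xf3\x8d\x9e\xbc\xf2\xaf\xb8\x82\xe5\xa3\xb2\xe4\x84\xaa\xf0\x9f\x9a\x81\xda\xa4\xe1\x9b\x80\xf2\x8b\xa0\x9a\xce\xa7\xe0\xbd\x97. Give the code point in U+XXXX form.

Offset 0: leading byte 0xF3 = 11110011 → 4-byte char #1 = F3 8D 9E BC.
Offset 4: leading byte 0xF2 = 11110010 → 4-byte char #2 = F2 AF B8 82.
Offset 8: leading byte 0xE5 = 11100101 → 3-byte char #3 = E5 A3 B2.
Offset 11: leading byte 0xE4 = 11100100 → 3-byte char #4 = E4 84 AA.
Offset 14: leading byte 0xF0 = 11110000 → 4-byte char #5 = F0 9F 9A 81.
Offset 18: leading byte 0xDA = 11011010 → 2-byte char #6 = DA A4.
Offset 20: leading byte 0xE1 = 11100001 → 3-byte char #7 = E1 9B 80.
Offset 23: leading byte 0xF2 = 11110010 → 4-byte char #8 = F2 8B A0 9A.
Offset 27: leading byte 0xCE = 11001110 → 2-byte char #9 = CE A7.
Leading byte 0xCE = 11001110 matches 110xxxxx → 2-byte sequence.
Byte 1: 0xCE = 11001110, payload 01110 (5 bits).
Byte 2: 0xA7 = 10100111 (10xxxxxx ✓), payload 100111.
Concatenate: 01110100111 = 0x3A7 (11 bits → U+03A7).

U+03A7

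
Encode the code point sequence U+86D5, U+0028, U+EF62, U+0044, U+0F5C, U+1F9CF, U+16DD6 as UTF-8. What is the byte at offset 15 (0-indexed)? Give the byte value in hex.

U+86D5 → 3-byte form E8 9B 95 at offsets 0–2.
U+0028 → 1-byte form 28 at offsets 3–3.
U+EF62 → 3-byte form EE BD A2 at offsets 4–6.
U+0044 → 1-byte form 44 at offsets 7–7.
U+0F5C → 3-byte form E0 BD 9C at offsets 8–10.
U+1F9CF → 4-byte form F0 9F A7 8F at offsets 11–14.
U+16DD6 → 4-byte form F0 96 B7 96 at offsets 15–18.
Offset 15 falls in char 7's range; it's byte 1 of F0 96 B7 96 = 0xF0.

0xF0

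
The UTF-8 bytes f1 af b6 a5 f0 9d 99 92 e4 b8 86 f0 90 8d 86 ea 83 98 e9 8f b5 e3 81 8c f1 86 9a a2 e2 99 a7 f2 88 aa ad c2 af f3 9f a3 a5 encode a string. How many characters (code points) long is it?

Byte at offset 0: 0xF1 = 11110001 → 4-byte char (#1). Advance 4.
Byte at offset 4: 0xF0 = 11110000 → 4-byte char (#2). Advance 4.
Byte at offset 8: 0xE4 = 11100100 → 3-byte char (#3). Advance 3.
Byte at offset 11: 0xF0 = 11110000 → 4-byte char (#4). Advance 4.
Byte at offset 15: 0xEA = 11101010 → 3-byte char (#5). Advance 3.
Byte at offset 18: 0xE9 = 11101001 → 3-byte char (#6). Advance 3.
Byte at offset 21: 0xE3 = 11100011 → 3-byte char (#7). Advance 3.
Byte at offset 24: 0xF1 = 11110001 → 4-byte char (#8). Advance 4.
Byte at offset 28: 0xE2 = 11100010 → 3-byte char (#9). Advance 3.
Byte at offset 31: 0xF2 = 11110010 → 4-byte char (#10). Advance 4.
Byte at offset 35: 0xC2 = 11000010 → 2-byte char (#11). Advance 2.
Byte at offset 37: 0xF3 = 11110011 → 4-byte char (#12). Advance 4.
Reached end at offset 41 after 12 code points.

12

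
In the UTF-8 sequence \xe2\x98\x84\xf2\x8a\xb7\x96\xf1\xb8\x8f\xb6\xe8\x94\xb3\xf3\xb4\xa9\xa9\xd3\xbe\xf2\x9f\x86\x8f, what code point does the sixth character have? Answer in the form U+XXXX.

Offset 0: leading byte 0xE2 = 11100010 → 3-byte char #1 = E2 98 84.
Offset 3: leading byte 0xF2 = 11110010 → 4-byte char #2 = F2 8A B7 96.
Offset 7: leading byte 0xF1 = 11110001 → 4-byte char #3 = F1 B8 8F B6.
Offset 11: leading byte 0xE8 = 11101000 → 3-byte char #4 = E8 94 B3.
Offset 14: leading byte 0xF3 = 11110011 → 4-byte char #5 = F3 B4 A9 A9.
Offset 18: leading byte 0xD3 = 11010011 → 2-byte char #6 = D3 BE.
Leading byte 0xD3 = 11010011 matches 110xxxxx → 2-byte sequence.
Byte 1: 0xD3 = 11010011, payload 10011 (5 bits).
Byte 2: 0xBE = 10111110 (10xxxxxx ✓), payload 111110.
Concatenate: 10011111110 = 0x4FE (11 bits → U+04FE).

U+04FE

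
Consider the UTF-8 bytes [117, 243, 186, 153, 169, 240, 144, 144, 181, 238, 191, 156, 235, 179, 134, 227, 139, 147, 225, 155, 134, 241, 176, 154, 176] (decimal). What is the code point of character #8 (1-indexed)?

U+706B0

Offset 0: leading byte 0x75 = 01110101 → 1-byte char #1 = 75.
Offset 1: leading byte 0xF3 = 11110011 → 4-byte char #2 = F3 BA 99 A9.
Offset 5: leading byte 0xF0 = 11110000 → 4-byte char #3 = F0 90 90 B5.
Offset 9: leading byte 0xEE = 11101110 → 3-byte char #4 = EE BF 9C.
Offset 12: leading byte 0xEB = 11101011 → 3-byte char #5 = EB B3 86.
Offset 15: leading byte 0xE3 = 11100011 → 3-byte char #6 = E3 8B 93.
Offset 18: leading byte 0xE1 = 11100001 → 3-byte char #7 = E1 9B 86.
Offset 21: leading byte 0xF1 = 11110001 → 4-byte char #8 = F1 B0 9A B0.
Leading byte 0xF1 = 11110001 matches 11110xxx → 4-byte sequence.
Byte 1: 0xF1 = 11110001, payload 001 (3 bits).
Byte 2: 0xB0 = 10110000 (10xxxxxx ✓), payload 110000.
Byte 3: 0x9A = 10011010 (10xxxxxx ✓), payload 011010.
Byte 4: 0xB0 = 10110000 (10xxxxxx ✓), payload 110000.
Concatenate: 001110000011010110000 = 0x706B0 (21 bits → U+706B0).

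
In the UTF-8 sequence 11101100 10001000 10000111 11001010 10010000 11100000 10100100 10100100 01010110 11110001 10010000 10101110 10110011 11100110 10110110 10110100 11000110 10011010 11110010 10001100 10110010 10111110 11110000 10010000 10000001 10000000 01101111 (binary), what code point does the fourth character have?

Offset 0: leading byte 0xEC = 11101100 → 3-byte char #1 = EC 88 87.
Offset 3: leading byte 0xCA = 11001010 → 2-byte char #2 = CA 90.
Offset 5: leading byte 0xE0 = 11100000 → 3-byte char #3 = E0 A4 A4.
Offset 8: leading byte 0x56 = 01010110 → 1-byte char #4 = 56.
Leading byte 0x56 = 01010110 matches 0xxxxxxx → 1-byte sequence.
Byte 1: 0x56 = 01010110, payload 1010110 (7 bits).
Concatenate: 1010110 = 0x56 (7 bits → U+0056).

U+0056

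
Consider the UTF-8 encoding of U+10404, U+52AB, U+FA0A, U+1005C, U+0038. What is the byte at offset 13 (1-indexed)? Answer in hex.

0x81

1-indexed offset 13 is 0-indexed offset 12.
U+10404 → 4-byte form F0 90 90 84 at offsets 0–3.
U+52AB → 3-byte form E5 8A AB at offsets 4–6.
U+FA0A → 3-byte form EF A8 8A at offsets 7–9.
U+1005C → 4-byte form F0 90 81 9C at offsets 10–13.
Offset 12 falls in char 4's range; it's byte 3 of F0 90 81 9C = 0x81.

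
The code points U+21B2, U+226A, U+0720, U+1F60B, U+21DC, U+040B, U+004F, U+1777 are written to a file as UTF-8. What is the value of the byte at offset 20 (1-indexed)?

1-indexed offset 20 is 0-indexed offset 19.
U+21B2 → 3-byte form E2 86 B2 at offsets 0–2.
U+226A → 3-byte form E2 89 AA at offsets 3–5.
U+0720 → 2-byte form DC A0 at offsets 6–7.
U+1F60B → 4-byte form F0 9F 98 8B at offsets 8–11.
U+21DC → 3-byte form E2 87 9C at offsets 12–14.
U+040B → 2-byte form D0 8B at offsets 15–16.
U+004F → 1-byte form 4F at offsets 17–17.
U+1777 → 3-byte form E1 9D B7 at offsets 18–20.
Offset 19 falls in char 8's range; it's byte 2 of E1 9D B7 = 0x9D.

0x9D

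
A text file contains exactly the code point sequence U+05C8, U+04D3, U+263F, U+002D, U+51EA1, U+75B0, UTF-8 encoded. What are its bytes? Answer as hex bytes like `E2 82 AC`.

U+05C8: 2-byte form → D7 88.
U+04D3: 2-byte form → D3 93.
U+263F: 3-byte form → E2 98 BF.
U+002D: 1-byte form → 2D.
U+51EA1: 4-byte form → F1 91 BA A1.
U+75B0: 3-byte form → E7 96 B0.
Concatenated (15 bytes): D7 88 D3 93 E2 98 BF 2D F1 91 BA A1 E7 96 B0.

D7 88 D3 93 E2 98 BF 2D F1 91 BA A1 E7 96 B0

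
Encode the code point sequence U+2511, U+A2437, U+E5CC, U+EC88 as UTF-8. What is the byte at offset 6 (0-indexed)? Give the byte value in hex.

U+2511 → 3-byte form E2 94 91 at offsets 0–2.
U+A2437 → 4-byte form F2 A2 90 B7 at offsets 3–6.
Offset 6 falls in char 2's range; it's byte 4 of F2 A2 90 B7 = 0xB7.

0xB7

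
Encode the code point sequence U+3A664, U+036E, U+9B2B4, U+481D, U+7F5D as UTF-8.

U+3A664: 4-byte form → F0 BA 99 A4.
U+036E: 2-byte form → CD AE.
U+9B2B4: 4-byte form → F2 9B 8A B4.
U+481D: 3-byte form → E4 A0 9D.
U+7F5D: 3-byte form → E7 BD 9D.
Concatenated (16 bytes): F0 BA 99 A4 CD AE F2 9B 8A B4 E4 A0 9D E7 BD 9D.

F0 BA 99 A4 CD AE F2 9B 8A B4 E4 A0 9D E7 BD 9D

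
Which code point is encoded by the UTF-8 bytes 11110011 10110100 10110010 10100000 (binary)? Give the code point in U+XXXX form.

Leading byte 0xF3 = 11110011 matches 11110xxx → 4-byte sequence.
Byte 1: 0xF3 = 11110011, payload 011 (3 bits).
Byte 2: 0xB4 = 10110100 (10xxxxxx ✓), payload 110100.
Byte 3: 0xB2 = 10110010 (10xxxxxx ✓), payload 110010.
Byte 4: 0xA0 = 10100000 (10xxxxxx ✓), payload 100000.
Concatenate: 011110100110010100000 = 0xF4CA0 (21 bits → U+F4CA0).

U+F4CA0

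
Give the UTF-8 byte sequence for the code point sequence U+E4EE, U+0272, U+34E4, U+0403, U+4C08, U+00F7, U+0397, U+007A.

EE 93 AE C9 B2 E3 93 A4 D0 83 E4 B0 88 C3 B7 CE 97 7A

U+E4EE: 3-byte form → EE 93 AE.
U+0272: 2-byte form → C9 B2.
U+34E4: 3-byte form → E3 93 A4.
U+0403: 2-byte form → D0 83.
U+4C08: 3-byte form → E4 B0 88.
U+00F7: 2-byte form → C3 B7.
U+0397: 2-byte form → CE 97.
U+007A: 1-byte form → 7A.
Concatenated (18 bytes): EE 93 AE C9 B2 E3 93 A4 D0 83 E4 B0 88 C3 B7 CE 97 7A.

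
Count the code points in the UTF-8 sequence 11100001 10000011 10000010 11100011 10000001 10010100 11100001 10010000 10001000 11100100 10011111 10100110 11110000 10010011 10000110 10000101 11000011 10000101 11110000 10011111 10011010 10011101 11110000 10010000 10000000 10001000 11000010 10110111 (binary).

Byte at offset 0: 0xE1 = 11100001 → 3-byte char (#1). Advance 3.
Byte at offset 3: 0xE3 = 11100011 → 3-byte char (#2). Advance 3.
Byte at offset 6: 0xE1 = 11100001 → 3-byte char (#3). Advance 3.
Byte at offset 9: 0xE4 = 11100100 → 3-byte char (#4). Advance 3.
Byte at offset 12: 0xF0 = 11110000 → 4-byte char (#5). Advance 4.
Byte at offset 16: 0xC3 = 11000011 → 2-byte char (#6). Advance 2.
Byte at offset 18: 0xF0 = 11110000 → 4-byte char (#7). Advance 4.
Byte at offset 22: 0xF0 = 11110000 → 4-byte char (#8). Advance 4.
Byte at offset 26: 0xC2 = 11000010 → 2-byte char (#9). Advance 2.
Reached end at offset 28 after 9 code points.

9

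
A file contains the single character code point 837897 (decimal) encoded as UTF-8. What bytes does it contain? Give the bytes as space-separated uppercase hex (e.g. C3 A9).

F3 8C A4 89

U+CC909 = 0xCC909 = 837897 decimal. In range U+10000–U+10FFFF → 4-byte form: 11110xxx 10xxxxxx 10xxxxxx 10xxxxxx.
Binary (21 bits): 011001100100100001001.
Split 3+6+6+6: 011 | 001100 | 100100 | 001001.
Byte 1: 11110011 = 0xF3.
Byte 2: 10001100 = 0x8C.
Byte 3: 10100100 = 0xA4.
Byte 4: 10001001 = 0x89.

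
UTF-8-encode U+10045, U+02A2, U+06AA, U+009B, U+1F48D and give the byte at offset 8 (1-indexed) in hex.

1-indexed offset 8 is 0-indexed offset 7.
U+10045 → 4-byte form F0 90 81 85 at offsets 0–3.
U+02A2 → 2-byte form CA A2 at offsets 4–5.
U+06AA → 2-byte form DA AA at offsets 6–7.
Offset 7 falls in char 3's range; it's byte 2 of DA AA = 0xAA.

0xAA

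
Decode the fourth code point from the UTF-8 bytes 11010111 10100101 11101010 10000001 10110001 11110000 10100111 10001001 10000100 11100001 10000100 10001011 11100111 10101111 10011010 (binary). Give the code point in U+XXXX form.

U+110B

Offset 0: leading byte 0xD7 = 11010111 → 2-byte char #1 = D7 A5.
Offset 2: leading byte 0xEA = 11101010 → 3-byte char #2 = EA 81 B1.
Offset 5: leading byte 0xF0 = 11110000 → 4-byte char #3 = F0 A7 89 84.
Offset 9: leading byte 0xE1 = 11100001 → 3-byte char #4 = E1 84 8B.
Leading byte 0xE1 = 11100001 matches 1110xxxx → 3-byte sequence.
Byte 1: 0xE1 = 11100001, payload 0001 (4 bits).
Byte 2: 0x84 = 10000100 (10xxxxxx ✓), payload 000100.
Byte 3: 0x8B = 10001011 (10xxxxxx ✓), payload 001011.
Concatenate: 0001000100001011 = 0x110B (16 bits → U+110B).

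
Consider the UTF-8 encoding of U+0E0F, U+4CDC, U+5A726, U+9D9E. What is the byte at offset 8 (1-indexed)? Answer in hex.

1-indexed offset 8 is 0-indexed offset 7.
U+0E0F → 3-byte form E0 B8 8F at offsets 0–2.
U+4CDC → 3-byte form E4 B3 9C at offsets 3–5.
U+5A726 → 4-byte form F1 9A 9C A6 at offsets 6–9.
Offset 7 falls in char 3's range; it's byte 2 of F1 9A 9C A6 = 0x9A.

0x9A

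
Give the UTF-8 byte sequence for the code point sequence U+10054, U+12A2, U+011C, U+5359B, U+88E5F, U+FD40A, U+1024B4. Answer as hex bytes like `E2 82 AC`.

F0 90 81 94 E1 8A A2 C4 9C F1 93 96 9B F2 88 B9 9F F3 BD 90 8A F4 82 92 B4

U+10054: 4-byte form → F0 90 81 94.
U+12A2: 3-byte form → E1 8A A2.
U+011C: 2-byte form → C4 9C.
U+5359B: 4-byte form → F1 93 96 9B.
U+88E5F: 4-byte form → F2 88 B9 9F.
U+FD40A: 4-byte form → F3 BD 90 8A.
U+1024B4: 4-byte form → F4 82 92 B4.
Concatenated (25 bytes): F0 90 81 94 E1 8A A2 C4 9C F1 93 96 9B F2 88 B9 9F F3 BD 90 8A F4 82 92 B4.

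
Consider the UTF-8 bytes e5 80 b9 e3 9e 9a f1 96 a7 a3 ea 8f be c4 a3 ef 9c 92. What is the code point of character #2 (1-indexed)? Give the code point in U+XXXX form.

U+379A

Offset 0: leading byte 0xE5 = 11100101 → 3-byte char #1 = E5 80 B9.
Offset 3: leading byte 0xE3 = 11100011 → 3-byte char #2 = E3 9E 9A.
Leading byte 0xE3 = 11100011 matches 1110xxxx → 3-byte sequence.
Byte 1: 0xE3 = 11100011, payload 0011 (4 bits).
Byte 2: 0x9E = 10011110 (10xxxxxx ✓), payload 011110.
Byte 3: 0x9A = 10011010 (10xxxxxx ✓), payload 011010.
Concatenate: 0011011110011010 = 0x379A (16 bits → U+379A).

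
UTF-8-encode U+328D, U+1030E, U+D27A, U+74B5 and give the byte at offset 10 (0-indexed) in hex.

0xE7

U+328D → 3-byte form E3 8A 8D at offsets 0–2.
U+1030E → 4-byte form F0 90 8C 8E at offsets 3–6.
U+D27A → 3-byte form ED 89 BA at offsets 7–9.
U+74B5 → 3-byte form E7 92 B5 at offsets 10–12.
Offset 10 falls in char 4's range; it's byte 1 of E7 92 B5 = 0xE7.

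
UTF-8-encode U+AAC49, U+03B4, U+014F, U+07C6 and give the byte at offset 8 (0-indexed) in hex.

0xDF

U+AAC49 → 4-byte form F2 AA B1 89 at offsets 0–3.
U+03B4 → 2-byte form CE B4 at offsets 4–5.
U+014F → 2-byte form C5 8F at offsets 6–7.
U+07C6 → 2-byte form DF 86 at offsets 8–9.
Offset 8 falls in char 4's range; it's byte 1 of DF 86 = 0xDF.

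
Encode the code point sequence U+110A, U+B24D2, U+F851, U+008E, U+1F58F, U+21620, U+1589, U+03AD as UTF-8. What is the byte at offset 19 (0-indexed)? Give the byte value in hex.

0xA0

U+110A → 3-byte form E1 84 8A at offsets 0–2.
U+B24D2 → 4-byte form F2 B2 93 92 at offsets 3–6.
U+F851 → 3-byte form EF A1 91 at offsets 7–9.
U+008E → 2-byte form C2 8E at offsets 10–11.
U+1F58F → 4-byte form F0 9F 96 8F at offsets 12–15.
U+21620 → 4-byte form F0 A1 98 A0 at offsets 16–19.
Offset 19 falls in char 6's range; it's byte 4 of F0 A1 98 A0 = 0xA0.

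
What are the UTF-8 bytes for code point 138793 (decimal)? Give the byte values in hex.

U+21E29 = 0x21E29 = 138793 decimal. In range U+10000–U+10FFFF → 4-byte form: 11110xxx 10xxxxxx 10xxxxxx 10xxxxxx.
Binary (21 bits): 000100001111000101001.
Split 3+6+6+6: 000 | 100001 | 111000 | 101001.
Byte 1: 11110000 = 0xF0.
Byte 2: 10100001 = 0xA1.
Byte 3: 10111000 = 0xB8.
Byte 4: 10101001 = 0xA9.

F0 A1 B8 A9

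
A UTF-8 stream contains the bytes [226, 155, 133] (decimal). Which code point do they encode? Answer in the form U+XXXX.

U+26C5

Leading byte 0xE2 = 11100010 matches 1110xxxx → 3-byte sequence.
Byte 1: 0xE2 = 11100010, payload 0010 (4 bits).
Byte 2: 0x9B = 10011011 (10xxxxxx ✓), payload 011011.
Byte 3: 0x85 = 10000101 (10xxxxxx ✓), payload 000101.
Concatenate: 0010011011000101 = 0x26C5 (16 bits → U+26C5).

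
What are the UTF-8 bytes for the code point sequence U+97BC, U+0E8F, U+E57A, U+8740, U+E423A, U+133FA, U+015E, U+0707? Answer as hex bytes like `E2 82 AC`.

U+97BC: 3-byte form → E9 9E BC.
U+0E8F: 3-byte form → E0 BA 8F.
U+E57A: 3-byte form → EE 95 BA.
U+8740: 3-byte form → E8 9D 80.
U+E423A: 4-byte form → F3 A4 88 BA.
U+133FA: 4-byte form → F0 93 8F BA.
U+015E: 2-byte form → C5 9E.
U+0707: 2-byte form → DC 87.
Concatenated (24 bytes): E9 9E BC E0 BA 8F EE 95 BA E8 9D 80 F3 A4 88 BA F0 93 8F BA C5 9E DC 87.

E9 9E BC E0 BA 8F EE 95 BA E8 9D 80 F3 A4 88 BA F0 93 8F BA C5 9E DC 87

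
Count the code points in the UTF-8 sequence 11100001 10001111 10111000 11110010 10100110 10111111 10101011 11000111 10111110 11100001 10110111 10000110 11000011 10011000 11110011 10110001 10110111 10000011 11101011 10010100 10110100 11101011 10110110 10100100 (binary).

8

Byte at offset 0: 0xE1 = 11100001 → 3-byte char (#1). Advance 3.
Byte at offset 3: 0xF2 = 11110010 → 4-byte char (#2). Advance 4.
Byte at offset 7: 0xC7 = 11000111 → 2-byte char (#3). Advance 2.
Byte at offset 9: 0xE1 = 11100001 → 3-byte char (#4). Advance 3.
Byte at offset 12: 0xC3 = 11000011 → 2-byte char (#5). Advance 2.
Byte at offset 14: 0xF3 = 11110011 → 4-byte char (#6). Advance 4.
Byte at offset 18: 0xEB = 11101011 → 3-byte char (#7). Advance 3.
Byte at offset 21: 0xEB = 11101011 → 3-byte char (#8). Advance 3.
Reached end at offset 24 after 8 code points.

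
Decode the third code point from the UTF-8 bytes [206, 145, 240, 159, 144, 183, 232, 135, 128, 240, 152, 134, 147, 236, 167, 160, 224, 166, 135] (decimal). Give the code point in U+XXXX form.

Offset 0: leading byte 0xCE = 11001110 → 2-byte char #1 = CE 91.
Offset 2: leading byte 0xF0 = 11110000 → 4-byte char #2 = F0 9F 90 B7.
Offset 6: leading byte 0xE8 = 11101000 → 3-byte char #3 = E8 87 80.
Leading byte 0xE8 = 11101000 matches 1110xxxx → 3-byte sequence.
Byte 1: 0xE8 = 11101000, payload 1000 (4 bits).
Byte 2: 0x87 = 10000111 (10xxxxxx ✓), payload 000111.
Byte 3: 0x80 = 10000000 (10xxxxxx ✓), payload 000000.
Concatenate: 1000000111000000 = 0x81C0 (16 bits → U+81C0).

U+81C0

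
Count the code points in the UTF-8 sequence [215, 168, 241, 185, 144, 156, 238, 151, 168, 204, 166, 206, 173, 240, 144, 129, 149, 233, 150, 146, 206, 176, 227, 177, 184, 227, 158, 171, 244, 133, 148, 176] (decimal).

11

Byte at offset 0: 0xD7 = 11010111 → 2-byte char (#1). Advance 2.
Byte at offset 2: 0xF1 = 11110001 → 4-byte char (#2). Advance 4.
Byte at offset 6: 0xEE = 11101110 → 3-byte char (#3). Advance 3.
Byte at offset 9: 0xCC = 11001100 → 2-byte char (#4). Advance 2.
Byte at offset 11: 0xCE = 11001110 → 2-byte char (#5). Advance 2.
Byte at offset 13: 0xF0 = 11110000 → 4-byte char (#6). Advance 4.
Byte at offset 17: 0xE9 = 11101001 → 3-byte char (#7). Advance 3.
Byte at offset 20: 0xCE = 11001110 → 2-byte char (#8). Advance 2.
Byte at offset 22: 0xE3 = 11100011 → 3-byte char (#9). Advance 3.
Byte at offset 25: 0xE3 = 11100011 → 3-byte char (#10). Advance 3.
Byte at offset 28: 0xF4 = 11110100 → 4-byte char (#11). Advance 4.
Reached end at offset 32 after 11 code points.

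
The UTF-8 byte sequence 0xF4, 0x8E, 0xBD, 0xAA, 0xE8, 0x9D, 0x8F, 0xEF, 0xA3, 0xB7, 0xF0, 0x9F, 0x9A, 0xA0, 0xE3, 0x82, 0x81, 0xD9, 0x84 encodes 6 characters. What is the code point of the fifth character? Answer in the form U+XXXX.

Offset 0: leading byte 0xF4 = 11110100 → 4-byte char #1 = F4 8E BD AA.
Offset 4: leading byte 0xE8 = 11101000 → 3-byte char #2 = E8 9D 8F.
Offset 7: leading byte 0xEF = 11101111 → 3-byte char #3 = EF A3 B7.
Offset 10: leading byte 0xF0 = 11110000 → 4-byte char #4 = F0 9F 9A A0.
Offset 14: leading byte 0xE3 = 11100011 → 3-byte char #5 = E3 82 81.
Leading byte 0xE3 = 11100011 matches 1110xxxx → 3-byte sequence.
Byte 1: 0xE3 = 11100011, payload 0011 (4 bits).
Byte 2: 0x82 = 10000010 (10xxxxxx ✓), payload 000010.
Byte 3: 0x81 = 10000001 (10xxxxxx ✓), payload 000001.
Concatenate: 0011000010000001 = 0x3081 (16 bits → U+3081).

U+3081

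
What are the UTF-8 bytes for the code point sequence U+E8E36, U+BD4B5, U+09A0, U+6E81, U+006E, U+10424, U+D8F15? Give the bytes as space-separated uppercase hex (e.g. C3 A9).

U+E8E36: 4-byte form → F3 A8 B8 B6.
U+BD4B5: 4-byte form → F2 BD 92 B5.
U+09A0: 3-byte form → E0 A6 A0.
U+6E81: 3-byte form → E6 BA 81.
U+006E: 1-byte form → 6E.
U+10424: 4-byte form → F0 90 90 A4.
U+D8F15: 4-byte form → F3 98 BC 95.
Concatenated (23 bytes): F3 A8 B8 B6 F2 BD 92 B5 E0 A6 A0 E6 BA 81 6E F0 90 90 A4 F3 98 BC 95.

F3 A8 B8 B6 F2 BD 92 B5 E0 A6 A0 E6 BA 81 6E F0 90 90 A4 F3 98 BC 95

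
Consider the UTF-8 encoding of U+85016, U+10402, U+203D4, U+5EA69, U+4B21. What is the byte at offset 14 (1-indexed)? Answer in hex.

1-indexed offset 14 is 0-indexed offset 13.
U+85016 → 4-byte form F2 85 80 96 at offsets 0–3.
U+10402 → 4-byte form F0 90 90 82 at offsets 4–7.
U+203D4 → 4-byte form F0 A0 8F 94 at offsets 8–11.
U+5EA69 → 4-byte form F1 9E A9 A9 at offsets 12–15.
Offset 13 falls in char 4's range; it's byte 2 of F1 9E A9 A9 = 0x9E.

0x9E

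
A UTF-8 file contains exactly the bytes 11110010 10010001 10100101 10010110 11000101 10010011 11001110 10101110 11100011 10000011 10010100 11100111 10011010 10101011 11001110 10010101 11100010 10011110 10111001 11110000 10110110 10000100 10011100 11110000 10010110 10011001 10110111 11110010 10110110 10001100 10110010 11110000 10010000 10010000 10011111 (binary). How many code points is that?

11

Byte at offset 0: 0xF2 = 11110010 → 4-byte char (#1). Advance 4.
Byte at offset 4: 0xC5 = 11000101 → 2-byte char (#2). Advance 2.
Byte at offset 6: 0xCE = 11001110 → 2-byte char (#3). Advance 2.
Byte at offset 8: 0xE3 = 11100011 → 3-byte char (#4). Advance 3.
Byte at offset 11: 0xE7 = 11100111 → 3-byte char (#5). Advance 3.
Byte at offset 14: 0xCE = 11001110 → 2-byte char (#6). Advance 2.
Byte at offset 16: 0xE2 = 11100010 → 3-byte char (#7). Advance 3.
Byte at offset 19: 0xF0 = 11110000 → 4-byte char (#8). Advance 4.
Byte at offset 23: 0xF0 = 11110000 → 4-byte char (#9). Advance 4.
Byte at offset 27: 0xF2 = 11110010 → 4-byte char (#10). Advance 4.
Byte at offset 31: 0xF0 = 11110000 → 4-byte char (#11). Advance 4.
Reached end at offset 35 after 11 code points.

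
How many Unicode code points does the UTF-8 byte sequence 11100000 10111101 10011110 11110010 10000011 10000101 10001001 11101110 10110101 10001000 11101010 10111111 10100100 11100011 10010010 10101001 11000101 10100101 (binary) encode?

Byte at offset 0: 0xE0 = 11100000 → 3-byte char (#1). Advance 3.
Byte at offset 3: 0xF2 = 11110010 → 4-byte char (#2). Advance 4.
Byte at offset 7: 0xEE = 11101110 → 3-byte char (#3). Advance 3.
Byte at offset 10: 0xEA = 11101010 → 3-byte char (#4). Advance 3.
Byte at offset 13: 0xE3 = 11100011 → 3-byte char (#5). Advance 3.
Byte at offset 16: 0xC5 = 11000101 → 2-byte char (#6). Advance 2.
Reached end at offset 18 after 6 code points.

6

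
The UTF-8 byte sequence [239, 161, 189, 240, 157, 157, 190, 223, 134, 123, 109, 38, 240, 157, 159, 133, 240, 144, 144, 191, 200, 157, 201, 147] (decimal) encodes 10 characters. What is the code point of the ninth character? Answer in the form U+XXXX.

U+021D

Offset 0: leading byte 0xEF = 11101111 → 3-byte char #1 = EF A1 BD.
Offset 3: leading byte 0xF0 = 11110000 → 4-byte char #2 = F0 9D 9D BE.
Offset 7: leading byte 0xDF = 11011111 → 2-byte char #3 = DF 86.
Offset 9: leading byte 0x7B = 01111011 → 1-byte char #4 = 7B.
Offset 10: leading byte 0x6D = 01101101 → 1-byte char #5 = 6D.
Offset 11: leading byte 0x26 = 00100110 → 1-byte char #6 = 26.
Offset 12: leading byte 0xF0 = 11110000 → 4-byte char #7 = F0 9D 9F 85.
Offset 16: leading byte 0xF0 = 11110000 → 4-byte char #8 = F0 90 90 BF.
Offset 20: leading byte 0xC8 = 11001000 → 2-byte char #9 = C8 9D.
Leading byte 0xC8 = 11001000 matches 110xxxxx → 2-byte sequence.
Byte 1: 0xC8 = 11001000, payload 01000 (5 bits).
Byte 2: 0x9D = 10011101 (10xxxxxx ✓), payload 011101.
Concatenate: 01000011101 = 0x21D (11 bits → U+021D).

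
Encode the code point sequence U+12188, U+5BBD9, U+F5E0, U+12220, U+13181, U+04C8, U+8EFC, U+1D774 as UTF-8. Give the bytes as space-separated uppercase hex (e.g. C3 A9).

F0 92 86 88 F1 9B AF 99 EF 97 A0 F0 92 88 A0 F0 93 86 81 D3 88 E8 BB BC F0 9D 9D B4

U+12188: 4-byte form → F0 92 86 88.
U+5BBD9: 4-byte form → F1 9B AF 99.
U+F5E0: 3-byte form → EF 97 A0.
U+12220: 4-byte form → F0 92 88 A0.
U+13181: 4-byte form → F0 93 86 81.
U+04C8: 2-byte form → D3 88.
U+8EFC: 3-byte form → E8 BB BC.
U+1D774: 4-byte form → F0 9D 9D B4.
Concatenated (28 bytes): F0 92 86 88 F1 9B AF 99 EF 97 A0 F0 92 88 A0 F0 93 86 81 D3 88 E8 BB BC F0 9D 9D B4.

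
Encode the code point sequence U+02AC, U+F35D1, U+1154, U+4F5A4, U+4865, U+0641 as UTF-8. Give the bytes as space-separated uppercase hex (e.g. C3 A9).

U+02AC: 2-byte form → CA AC.
U+F35D1: 4-byte form → F3 B3 97 91.
U+1154: 3-byte form → E1 85 94.
U+4F5A4: 4-byte form → F1 8F 96 A4.
U+4865: 3-byte form → E4 A1 A5.
U+0641: 2-byte form → D9 81.
Concatenated (18 bytes): CA AC F3 B3 97 91 E1 85 94 F1 8F 96 A4 E4 A1 A5 D9 81.

CA AC F3 B3 97 91 E1 85 94 F1 8F 96 A4 E4 A1 A5 D9 81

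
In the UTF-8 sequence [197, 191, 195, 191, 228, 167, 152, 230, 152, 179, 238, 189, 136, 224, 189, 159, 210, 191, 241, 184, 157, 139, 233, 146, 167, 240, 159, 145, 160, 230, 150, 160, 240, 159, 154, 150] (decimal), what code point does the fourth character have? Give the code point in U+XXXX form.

Offset 0: leading byte 0xC5 = 11000101 → 2-byte char #1 = C5 BF.
Offset 2: leading byte 0xC3 = 11000011 → 2-byte char #2 = C3 BF.
Offset 4: leading byte 0xE4 = 11100100 → 3-byte char #3 = E4 A7 98.
Offset 7: leading byte 0xE6 = 11100110 → 3-byte char #4 = E6 98 B3.
Leading byte 0xE6 = 11100110 matches 1110xxxx → 3-byte sequence.
Byte 1: 0xE6 = 11100110, payload 0110 (4 bits).
Byte 2: 0x98 = 10011000 (10xxxxxx ✓), payload 011000.
Byte 3: 0xB3 = 10110011 (10xxxxxx ✓), payload 110011.
Concatenate: 0110011000110011 = 0x6633 (16 bits → U+6633).

U+6633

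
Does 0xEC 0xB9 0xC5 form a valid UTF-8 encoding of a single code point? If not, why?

Leading byte 0xEC = 11101100 → 3-byte form.
Byte 3 is 0xC5 = 11000101, which is not 10xxxxxx — expected a continuation byte.

invalid (non-continuation byte where continuation expected)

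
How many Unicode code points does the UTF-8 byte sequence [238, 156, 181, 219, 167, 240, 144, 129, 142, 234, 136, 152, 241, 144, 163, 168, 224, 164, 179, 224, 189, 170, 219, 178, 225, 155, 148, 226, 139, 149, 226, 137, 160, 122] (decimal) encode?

12

Byte at offset 0: 0xEE = 11101110 → 3-byte char (#1). Advance 3.
Byte at offset 3: 0xDB = 11011011 → 2-byte char (#2). Advance 2.
Byte at offset 5: 0xF0 = 11110000 → 4-byte char (#3). Advance 4.
Byte at offset 9: 0xEA = 11101010 → 3-byte char (#4). Advance 3.
Byte at offset 12: 0xF1 = 11110001 → 4-byte char (#5). Advance 4.
Byte at offset 16: 0xE0 = 11100000 → 3-byte char (#6). Advance 3.
Byte at offset 19: 0xE0 = 11100000 → 3-byte char (#7). Advance 3.
Byte at offset 22: 0xDB = 11011011 → 2-byte char (#8). Advance 2.
Byte at offset 24: 0xE1 = 11100001 → 3-byte char (#9). Advance 3.
Byte at offset 27: 0xE2 = 11100010 → 3-byte char (#10). Advance 3.
Byte at offset 30: 0xE2 = 11100010 → 3-byte char (#11). Advance 3.
Byte at offset 33: 0x7A = 01111010 → 1-byte char (#12). Advance 1.
Reached end at offset 34 after 12 code points.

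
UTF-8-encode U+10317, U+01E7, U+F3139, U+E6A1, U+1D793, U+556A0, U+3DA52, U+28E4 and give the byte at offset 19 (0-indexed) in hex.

U+10317 → 4-byte form F0 90 8C 97 at offsets 0–3.
U+01E7 → 2-byte form C7 A7 at offsets 4–5.
U+F3139 → 4-byte form F3 B3 84 B9 at offsets 6–9.
U+E6A1 → 3-byte form EE 9A A1 at offsets 10–12.
U+1D793 → 4-byte form F0 9D 9E 93 at offsets 13–16.
U+556A0 → 4-byte form F1 95 9A A0 at offsets 17–20.
Offset 19 falls in char 6's range; it's byte 3 of F1 95 9A A0 = 0x9A.

0x9A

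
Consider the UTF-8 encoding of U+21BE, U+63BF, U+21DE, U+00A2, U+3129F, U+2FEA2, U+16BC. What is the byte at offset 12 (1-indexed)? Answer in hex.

0xF0

1-indexed offset 12 is 0-indexed offset 11.
U+21BE → 3-byte form E2 86 BE at offsets 0–2.
U+63BF → 3-byte form E6 8E BF at offsets 3–5.
U+21DE → 3-byte form E2 87 9E at offsets 6–8.
U+00A2 → 2-byte form C2 A2 at offsets 9–10.
U+3129F → 4-byte form F0 B1 8A 9F at offsets 11–14.
Offset 11 falls in char 5's range; it's byte 1 of F0 B1 8A 9F = 0xF0.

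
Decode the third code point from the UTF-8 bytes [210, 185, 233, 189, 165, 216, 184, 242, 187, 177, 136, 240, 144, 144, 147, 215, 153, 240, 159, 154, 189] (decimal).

U+0638

Offset 0: leading byte 0xD2 = 11010010 → 2-byte char #1 = D2 B9.
Offset 2: leading byte 0xE9 = 11101001 → 3-byte char #2 = E9 BD A5.
Offset 5: leading byte 0xD8 = 11011000 → 2-byte char #3 = D8 B8.
Leading byte 0xD8 = 11011000 matches 110xxxxx → 2-byte sequence.
Byte 1: 0xD8 = 11011000, payload 11000 (5 bits).
Byte 2: 0xB8 = 10111000 (10xxxxxx ✓), payload 111000.
Concatenate: 11000111000 = 0x638 (11 bits → U+0638).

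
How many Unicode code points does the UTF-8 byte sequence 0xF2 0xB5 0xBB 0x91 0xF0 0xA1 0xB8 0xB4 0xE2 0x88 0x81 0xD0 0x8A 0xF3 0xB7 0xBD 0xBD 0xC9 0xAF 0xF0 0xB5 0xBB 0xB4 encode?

Byte at offset 0: 0xF2 = 11110010 → 4-byte char (#1). Advance 4.
Byte at offset 4: 0xF0 = 11110000 → 4-byte char (#2). Advance 4.
Byte at offset 8: 0xE2 = 11100010 → 3-byte char (#3). Advance 3.
Byte at offset 11: 0xD0 = 11010000 → 2-byte char (#4). Advance 2.
Byte at offset 13: 0xF3 = 11110011 → 4-byte char (#5). Advance 4.
Byte at offset 17: 0xC9 = 11001001 → 2-byte char (#6). Advance 2.
Byte at offset 19: 0xF0 = 11110000 → 4-byte char (#7). Advance 4.
Reached end at offset 23 after 7 code points.

7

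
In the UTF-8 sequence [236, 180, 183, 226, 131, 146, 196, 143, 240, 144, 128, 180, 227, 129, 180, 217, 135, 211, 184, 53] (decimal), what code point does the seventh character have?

U+04F8

Offset 0: leading byte 0xEC = 11101100 → 3-byte char #1 = EC B4 B7.
Offset 3: leading byte 0xE2 = 11100010 → 3-byte char #2 = E2 83 92.
Offset 6: leading byte 0xC4 = 11000100 → 2-byte char #3 = C4 8F.
Offset 8: leading byte 0xF0 = 11110000 → 4-byte char #4 = F0 90 80 B4.
Offset 12: leading byte 0xE3 = 11100011 → 3-byte char #5 = E3 81 B4.
Offset 15: leading byte 0xD9 = 11011001 → 2-byte char #6 = D9 87.
Offset 17: leading byte 0xD3 = 11010011 → 2-byte char #7 = D3 B8.
Leading byte 0xD3 = 11010011 matches 110xxxxx → 2-byte sequence.
Byte 1: 0xD3 = 11010011, payload 10011 (5 bits).
Byte 2: 0xB8 = 10111000 (10xxxxxx ✓), payload 111000.
Concatenate: 10011111000 = 0x4F8 (11 bits → U+04F8).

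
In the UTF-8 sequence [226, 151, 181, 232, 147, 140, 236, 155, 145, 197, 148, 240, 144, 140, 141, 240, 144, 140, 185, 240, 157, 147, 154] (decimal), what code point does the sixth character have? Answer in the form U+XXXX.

Offset 0: leading byte 0xE2 = 11100010 → 3-byte char #1 = E2 97 B5.
Offset 3: leading byte 0xE8 = 11101000 → 3-byte char #2 = E8 93 8C.
Offset 6: leading byte 0xEC = 11101100 → 3-byte char #3 = EC 9B 91.
Offset 9: leading byte 0xC5 = 11000101 → 2-byte char #4 = C5 94.
Offset 11: leading byte 0xF0 = 11110000 → 4-byte char #5 = F0 90 8C 8D.
Offset 15: leading byte 0xF0 = 11110000 → 4-byte char #6 = F0 90 8C B9.
Leading byte 0xF0 = 11110000 matches 11110xxx → 4-byte sequence.
Byte 1: 0xF0 = 11110000, payload 000 (3 bits).
Byte 2: 0x90 = 10010000 (10xxxxxx ✓), payload 010000.
Byte 3: 0x8C = 10001100 (10xxxxxx ✓), payload 001100.
Byte 4: 0xB9 = 10111001 (10xxxxxx ✓), payload 111001.
Concatenate: 000010000001100111001 = 0x10339 (21 bits → U+10339).

U+10339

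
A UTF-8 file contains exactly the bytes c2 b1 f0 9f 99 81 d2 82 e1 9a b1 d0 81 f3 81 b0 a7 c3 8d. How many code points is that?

Byte at offset 0: 0xC2 = 11000010 → 2-byte char (#1). Advance 2.
Byte at offset 2: 0xF0 = 11110000 → 4-byte char (#2). Advance 4.
Byte at offset 6: 0xD2 = 11010010 → 2-byte char (#3). Advance 2.
Byte at offset 8: 0xE1 = 11100001 → 3-byte char (#4). Advance 3.
Byte at offset 11: 0xD0 = 11010000 → 2-byte char (#5). Advance 2.
Byte at offset 13: 0xF3 = 11110011 → 4-byte char (#6). Advance 4.
Byte at offset 17: 0xC3 = 11000011 → 2-byte char (#7). Advance 2.
Reached end at offset 19 after 7 code points.

7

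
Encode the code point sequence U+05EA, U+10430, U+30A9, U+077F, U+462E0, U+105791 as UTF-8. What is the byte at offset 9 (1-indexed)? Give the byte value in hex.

1-indexed offset 9 is 0-indexed offset 8.
U+05EA → 2-byte form D7 AA at offsets 0–1.
U+10430 → 4-byte form F0 90 90 B0 at offsets 2–5.
U+30A9 → 3-byte form E3 82 A9 at offsets 6–8.
Offset 8 falls in char 3's range; it's byte 3 of E3 82 A9 = 0xA9.

0xA9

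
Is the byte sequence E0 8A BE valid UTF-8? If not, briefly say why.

Leading byte 0xE0 = 11100000 → 3-byte form.
Continuation bytes all match 10xxxxxx. Payload decodes to 0x2BE.
But 0x2BE < 0x800, the minimum for a 3-byte sequence — this is an overlong encoding.

invalid (overlong encoding)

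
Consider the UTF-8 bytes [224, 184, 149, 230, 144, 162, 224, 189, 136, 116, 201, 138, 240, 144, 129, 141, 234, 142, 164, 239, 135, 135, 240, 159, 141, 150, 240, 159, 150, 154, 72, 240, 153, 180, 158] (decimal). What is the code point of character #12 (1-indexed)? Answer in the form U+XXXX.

Offset 0: leading byte 0xE0 = 11100000 → 3-byte char #1 = E0 B8 95.
Offset 3: leading byte 0xE6 = 11100110 → 3-byte char #2 = E6 90 A2.
Offset 6: leading byte 0xE0 = 11100000 → 3-byte char #3 = E0 BD 88.
Offset 9: leading byte 0x74 = 01110100 → 1-byte char #4 = 74.
Offset 10: leading byte 0xC9 = 11001001 → 2-byte char #5 = C9 8A.
Offset 12: leading byte 0xF0 = 11110000 → 4-byte char #6 = F0 90 81 8D.
Offset 16: leading byte 0xEA = 11101010 → 3-byte char #7 = EA 8E A4.
Offset 19: leading byte 0xEF = 11101111 → 3-byte char #8 = EF 87 87.
Offset 22: leading byte 0xF0 = 11110000 → 4-byte char #9 = F0 9F 8D 96.
Offset 26: leading byte 0xF0 = 11110000 → 4-byte char #10 = F0 9F 96 9A.
Offset 30: leading byte 0x48 = 01001000 → 1-byte char #11 = 48.
Offset 31: leading byte 0xF0 = 11110000 → 4-byte char #12 = F0 99 B4 9E.
Leading byte 0xF0 = 11110000 matches 11110xxx → 4-byte sequence.
Byte 1: 0xF0 = 11110000, payload 000 (3 bits).
Byte 2: 0x99 = 10011001 (10xxxxxx ✓), payload 011001.
Byte 3: 0xB4 = 10110100 (10xxxxxx ✓), payload 110100.
Byte 4: 0x9E = 10011110 (10xxxxxx ✓), payload 011110.
Concatenate: 000011001110100011110 = 0x19D1E (21 bits → U+19D1E).

U+19D1E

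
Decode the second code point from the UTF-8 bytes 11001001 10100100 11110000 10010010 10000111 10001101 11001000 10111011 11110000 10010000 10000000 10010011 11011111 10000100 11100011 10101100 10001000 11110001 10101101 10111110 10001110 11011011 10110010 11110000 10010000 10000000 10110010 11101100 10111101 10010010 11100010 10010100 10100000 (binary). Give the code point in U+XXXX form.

U+121CD

Offset 0: leading byte 0xC9 = 11001001 → 2-byte char #1 = C9 A4.
Offset 2: leading byte 0xF0 = 11110000 → 4-byte char #2 = F0 92 87 8D.
Leading byte 0xF0 = 11110000 matches 11110xxx → 4-byte sequence.
Byte 1: 0xF0 = 11110000, payload 000 (3 bits).
Byte 2: 0x92 = 10010010 (10xxxxxx ✓), payload 010010.
Byte 3: 0x87 = 10000111 (10xxxxxx ✓), payload 000111.
Byte 4: 0x8D = 10001101 (10xxxxxx ✓), payload 001101.
Concatenate: 000010010000111001101 = 0x121CD (21 bits → U+121CD).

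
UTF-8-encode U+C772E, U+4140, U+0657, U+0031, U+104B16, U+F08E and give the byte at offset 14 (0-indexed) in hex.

U+C772E → 4-byte form F3 87 9C AE at offsets 0–3.
U+4140 → 3-byte form E4 85 80 at offsets 4–6.
U+0657 → 2-byte form D9 97 at offsets 7–8.
U+0031 → 1-byte form 31 at offsets 9–9.
U+104B16 → 4-byte form F4 84 AC 96 at offsets 10–13.
U+F08E → 3-byte form EF 82 8E at offsets 14–16.
Offset 14 falls in char 6's range; it's byte 1 of EF 82 8E = 0xEF.

0xEF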